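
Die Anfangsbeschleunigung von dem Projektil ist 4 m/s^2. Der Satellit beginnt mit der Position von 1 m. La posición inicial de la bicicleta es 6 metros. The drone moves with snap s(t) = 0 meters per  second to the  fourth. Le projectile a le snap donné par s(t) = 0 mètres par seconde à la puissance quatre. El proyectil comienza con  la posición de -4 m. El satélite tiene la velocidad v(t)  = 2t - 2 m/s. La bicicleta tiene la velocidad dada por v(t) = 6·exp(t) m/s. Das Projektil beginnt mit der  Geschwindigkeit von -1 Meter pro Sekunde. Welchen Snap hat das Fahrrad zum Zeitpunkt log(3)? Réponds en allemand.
Ausgehend von der Geschwindigkeit v(t) = 6·exp(t), nehmen wir 3 Ableitungen. Mit d/dt von v(t) finden wir a(t) = 6·exp(t). Durch Ableiten von der Beschleunigung erhalten wir den Ruck: j(t) = 6·exp(t). Durch Ableiten von dem Ruck erhalten wir den Snap: s(t) = 6·exp(t). Mit s(t) = 6·exp(t) und Einsetzen von t = log(3), finden wir s = 18.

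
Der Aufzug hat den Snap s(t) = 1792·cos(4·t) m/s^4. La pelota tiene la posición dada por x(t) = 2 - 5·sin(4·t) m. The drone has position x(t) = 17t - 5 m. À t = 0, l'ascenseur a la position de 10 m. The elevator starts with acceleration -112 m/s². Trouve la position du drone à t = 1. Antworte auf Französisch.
En utilisant x(t) = 17·t - 5 et en substituant t = 1, nous trouvons x = 12.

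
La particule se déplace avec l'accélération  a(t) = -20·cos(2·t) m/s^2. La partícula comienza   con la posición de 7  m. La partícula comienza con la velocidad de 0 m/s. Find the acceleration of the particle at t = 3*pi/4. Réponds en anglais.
From the given acceleration equation a(t) = -20·cos(2·t), we substitute t = 3*pi/4 to get a = 0.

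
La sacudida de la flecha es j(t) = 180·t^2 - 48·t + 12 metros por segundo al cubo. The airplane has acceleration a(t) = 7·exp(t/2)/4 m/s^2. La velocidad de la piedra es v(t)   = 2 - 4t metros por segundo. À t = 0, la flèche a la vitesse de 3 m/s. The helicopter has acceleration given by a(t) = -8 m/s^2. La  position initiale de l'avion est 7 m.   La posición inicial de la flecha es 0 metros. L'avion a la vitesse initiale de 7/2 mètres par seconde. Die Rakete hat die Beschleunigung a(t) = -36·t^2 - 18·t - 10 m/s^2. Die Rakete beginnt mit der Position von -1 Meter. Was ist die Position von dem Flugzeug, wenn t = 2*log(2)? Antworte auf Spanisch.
Debemos encontrar la integral de nuestra ecuación de la aceleración a(t) = 7·exp(t/2)/4 2 veces. La integral de la aceleración es la velocidad. Usando v(0) = 7/2, obtenemos v(t) = 7·exp(t/2)/2. Integrando la velocidad y usando la condición inicial x(0) = 7, obtenemos x(t) = 7·exp(t/2). Usando x(t) = 7·exp(t/2) y sustituyendo t = 2*log(2), encontramos x = 14.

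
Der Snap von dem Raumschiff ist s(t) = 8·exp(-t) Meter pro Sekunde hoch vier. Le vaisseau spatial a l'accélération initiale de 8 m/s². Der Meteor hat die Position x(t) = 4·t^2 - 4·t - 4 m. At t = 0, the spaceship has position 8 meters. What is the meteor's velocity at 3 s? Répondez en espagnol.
Para resolver esto, necesitamos tomar 1 derivada de nuestra ecuación de la posición x(t) = 4·t^2 - 4·t - 4. Derivando la posición, obtenemos la velocidad: v(t) = 8·t - 4. Usando v(t) = 8·t - 4 y sustituyendo t = 3, encontramos v = 20.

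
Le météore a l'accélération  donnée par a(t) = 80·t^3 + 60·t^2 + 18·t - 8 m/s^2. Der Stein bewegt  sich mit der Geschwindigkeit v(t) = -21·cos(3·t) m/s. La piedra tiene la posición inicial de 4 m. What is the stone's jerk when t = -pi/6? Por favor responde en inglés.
Starting from velocity v(t) = -21·cos(3·t), we take 2 derivatives. Taking d/dt of v(t), we find a(t) = 63·sin(3·t). Differentiating acceleration, we get jerk: j(t) = 189·cos(3·t). We have jerk j(t) = 189·cos(3·t). Substituting t = -pi/6: j(-pi/6) = 0.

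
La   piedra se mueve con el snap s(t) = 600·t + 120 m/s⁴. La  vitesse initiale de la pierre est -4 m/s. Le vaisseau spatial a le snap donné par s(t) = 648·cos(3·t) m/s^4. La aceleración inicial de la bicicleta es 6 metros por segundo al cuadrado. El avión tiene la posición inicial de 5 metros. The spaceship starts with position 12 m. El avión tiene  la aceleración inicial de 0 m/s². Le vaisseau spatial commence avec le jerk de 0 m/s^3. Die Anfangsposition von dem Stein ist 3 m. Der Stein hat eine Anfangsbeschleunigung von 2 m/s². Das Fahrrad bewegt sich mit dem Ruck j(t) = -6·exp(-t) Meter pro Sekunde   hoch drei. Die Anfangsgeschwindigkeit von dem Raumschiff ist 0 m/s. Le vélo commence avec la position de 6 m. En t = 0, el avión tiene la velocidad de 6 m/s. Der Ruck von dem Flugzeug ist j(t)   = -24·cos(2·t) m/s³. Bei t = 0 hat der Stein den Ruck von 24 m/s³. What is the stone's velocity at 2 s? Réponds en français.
Nous devons trouver la primitive de notre équation du snap s(t) = 600·t + 120 3 fois. En prenant ∫s(t)dt et en appliquant j(0) = 24, nous trouvons j(t) = 300·t^2 + 120·t + 24. En prenant ∫j(t)dt et en appliquant a(0) = 2, nous trouvons a(t) = 100·t^3 + 60·t^2 + 24·t + 2. La primitive de l'accélération est la vitesse. En utilisant v(0) = -4, nous obtenons v(t) = 25·t^4 + 20·t^3 + 12·t^2 + 2·t - 4. Nous avons la vitesse v(t) = 25·t^4 + 20·t^3 + 12·t^2 + 2·t - 4. En substituant t = 2: v(2) = 608.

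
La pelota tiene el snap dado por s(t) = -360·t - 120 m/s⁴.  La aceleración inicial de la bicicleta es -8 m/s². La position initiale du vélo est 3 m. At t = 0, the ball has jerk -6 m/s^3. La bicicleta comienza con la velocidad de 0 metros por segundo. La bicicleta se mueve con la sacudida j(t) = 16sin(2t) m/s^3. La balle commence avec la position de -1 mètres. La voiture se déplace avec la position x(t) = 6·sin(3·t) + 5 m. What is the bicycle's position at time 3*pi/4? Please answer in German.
Ausgehend von dem Ruck j(t) = 16·sin(2·t), nehmen wir 3 Integrale. Mit ∫j(t)dt und Anwendung von a(0) = -8, finden wir a(t) = -8·cos(2·t). Mit ∫a(t)dt und Anwendung von v(0) = 0, finden wir v(t) = -4·sin(2·t). Durch Integration von der Geschwindigkeit und Verwendung der Anfangsbedingung x(0) = 3, erhalten wir x(t) = 2·cos(2·t) + 1. Mit x(t) = 2·cos(2·t) + 1 und Einsetzen von t = 3*pi/4, finden wir x = 1.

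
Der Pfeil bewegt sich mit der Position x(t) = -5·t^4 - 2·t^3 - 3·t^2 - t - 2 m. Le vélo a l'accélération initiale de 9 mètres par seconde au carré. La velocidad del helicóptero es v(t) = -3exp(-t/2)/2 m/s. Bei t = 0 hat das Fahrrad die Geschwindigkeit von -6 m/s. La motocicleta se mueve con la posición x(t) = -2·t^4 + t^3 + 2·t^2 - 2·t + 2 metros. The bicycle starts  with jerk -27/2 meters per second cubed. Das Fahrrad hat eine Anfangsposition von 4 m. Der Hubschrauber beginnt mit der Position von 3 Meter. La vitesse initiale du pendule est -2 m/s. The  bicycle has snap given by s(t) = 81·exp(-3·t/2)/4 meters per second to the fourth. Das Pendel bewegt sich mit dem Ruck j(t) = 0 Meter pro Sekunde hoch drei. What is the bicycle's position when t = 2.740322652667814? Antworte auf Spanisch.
Debemos encontrar la integral de nuestra ecuación del snap s(t) = 81·exp(-3·t/2)/4 4 veces. Integrando el snap y usando la condición inicial j(0) = -27/2, obtenemos j(t) = -27·exp(-3·t/2)/2. La antiderivada de la sacudida, con a(0) = 9, da la aceleración: a(t) = 9·exp(-3·t/2). La integral de la aceleración, con v(0) = -6, da la velocidad: v(t) = -6·exp(-3·t/2). Integrando la velocidad y usando la condición inicial x(0) = 4, obtenemos x(t) = 4·exp(-3·t/2). Usando x(t) = 4·exp(-3·t/2) y sustituyendo t = 2.740322652667814, encontramos x = 0.0655993417171602.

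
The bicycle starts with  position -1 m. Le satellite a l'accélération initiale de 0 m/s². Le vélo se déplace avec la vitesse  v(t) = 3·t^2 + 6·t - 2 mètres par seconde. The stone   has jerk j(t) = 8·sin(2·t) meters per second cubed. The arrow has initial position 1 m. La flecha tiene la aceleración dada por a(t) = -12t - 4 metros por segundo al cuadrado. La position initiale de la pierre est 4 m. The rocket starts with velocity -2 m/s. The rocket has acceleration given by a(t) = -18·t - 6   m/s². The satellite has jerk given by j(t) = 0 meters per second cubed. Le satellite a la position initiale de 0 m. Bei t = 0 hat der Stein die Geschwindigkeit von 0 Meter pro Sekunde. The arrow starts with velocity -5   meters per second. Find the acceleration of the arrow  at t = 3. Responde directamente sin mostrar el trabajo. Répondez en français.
À t = 3, a = -40.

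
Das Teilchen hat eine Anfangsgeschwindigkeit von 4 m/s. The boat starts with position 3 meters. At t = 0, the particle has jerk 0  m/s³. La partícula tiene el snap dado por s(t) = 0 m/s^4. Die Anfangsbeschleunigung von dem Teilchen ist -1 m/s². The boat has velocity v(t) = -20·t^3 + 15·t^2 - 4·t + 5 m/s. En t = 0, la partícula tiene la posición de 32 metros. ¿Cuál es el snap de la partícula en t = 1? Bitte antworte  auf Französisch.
De l'équation du snap s(t) = 0, nous substituons t = 1 pour obtenir s = 0.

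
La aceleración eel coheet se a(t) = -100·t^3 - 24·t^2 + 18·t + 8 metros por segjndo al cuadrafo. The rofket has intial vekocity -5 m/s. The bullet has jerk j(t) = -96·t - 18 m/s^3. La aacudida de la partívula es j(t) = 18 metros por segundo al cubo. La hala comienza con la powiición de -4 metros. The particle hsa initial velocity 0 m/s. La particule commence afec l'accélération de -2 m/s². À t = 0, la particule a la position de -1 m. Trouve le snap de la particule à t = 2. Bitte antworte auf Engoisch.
We must differentiate our jerk equation j(t) = 18 1 time. Taking d/dt of j(t), we find s(t) = 0. We have snap s(t) = 0. Substituting t = 2: s(2) = 0.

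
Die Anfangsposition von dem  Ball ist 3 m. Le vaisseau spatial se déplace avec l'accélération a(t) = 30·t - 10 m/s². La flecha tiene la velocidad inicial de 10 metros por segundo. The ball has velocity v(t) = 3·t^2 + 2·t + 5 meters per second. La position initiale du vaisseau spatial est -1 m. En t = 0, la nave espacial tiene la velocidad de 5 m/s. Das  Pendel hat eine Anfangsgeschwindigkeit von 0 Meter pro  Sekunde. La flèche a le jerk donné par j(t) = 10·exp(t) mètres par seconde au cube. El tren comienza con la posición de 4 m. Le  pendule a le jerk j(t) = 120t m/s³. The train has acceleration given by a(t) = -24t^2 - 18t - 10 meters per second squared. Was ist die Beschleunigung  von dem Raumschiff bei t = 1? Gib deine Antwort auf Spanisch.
Usando a(t) = 30·t - 10 y sustituyendo t = 1, encontramos a = 20.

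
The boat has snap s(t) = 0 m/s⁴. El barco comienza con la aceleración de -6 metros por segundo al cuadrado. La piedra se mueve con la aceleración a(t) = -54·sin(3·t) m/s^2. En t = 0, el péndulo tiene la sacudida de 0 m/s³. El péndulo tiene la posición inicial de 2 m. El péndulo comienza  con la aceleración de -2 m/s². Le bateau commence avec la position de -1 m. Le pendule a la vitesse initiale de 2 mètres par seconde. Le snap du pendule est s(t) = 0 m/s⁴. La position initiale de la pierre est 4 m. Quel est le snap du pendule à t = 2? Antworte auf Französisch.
Nous avons le snap s(t) = 0. En substituant t = 2: s(2) = 0.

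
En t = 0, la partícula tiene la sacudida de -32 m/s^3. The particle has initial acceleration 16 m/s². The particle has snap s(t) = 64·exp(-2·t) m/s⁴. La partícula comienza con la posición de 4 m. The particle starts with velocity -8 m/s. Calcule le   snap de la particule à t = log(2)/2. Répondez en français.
En utilisant s(t) = 64·exp(-2·t) et en substituant t = log(2)/2, nous trouvons s = 32.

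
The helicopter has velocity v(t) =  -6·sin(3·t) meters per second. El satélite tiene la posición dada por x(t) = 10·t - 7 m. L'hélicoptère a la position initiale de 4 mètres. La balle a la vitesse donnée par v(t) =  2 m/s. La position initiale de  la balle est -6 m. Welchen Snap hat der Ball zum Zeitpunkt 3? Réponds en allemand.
Um dies zu lösen, müssen wir 3 Ableitungen unserer Gleichung für die Geschwindigkeit v(t) = 2 nehmen. Mit d/dt von v(t) finden wir a(t) = 0. Durch Ableiten von der Beschleunigung erhalten wir den Ruck: j(t) = 0. Die Ableitung von dem Ruck ergibt den Snap: s(t) = 0. Wir haben den Snap s(t) = 0. Durch Einsetzen von t = 3: s(3) = 0.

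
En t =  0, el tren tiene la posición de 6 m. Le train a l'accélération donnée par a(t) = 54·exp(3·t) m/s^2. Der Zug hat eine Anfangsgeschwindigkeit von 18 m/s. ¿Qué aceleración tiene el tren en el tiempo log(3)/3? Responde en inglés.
From the given acceleration equation a(t) = 54·exp(3·t), we substitute t = log(3)/3 to get a = 162.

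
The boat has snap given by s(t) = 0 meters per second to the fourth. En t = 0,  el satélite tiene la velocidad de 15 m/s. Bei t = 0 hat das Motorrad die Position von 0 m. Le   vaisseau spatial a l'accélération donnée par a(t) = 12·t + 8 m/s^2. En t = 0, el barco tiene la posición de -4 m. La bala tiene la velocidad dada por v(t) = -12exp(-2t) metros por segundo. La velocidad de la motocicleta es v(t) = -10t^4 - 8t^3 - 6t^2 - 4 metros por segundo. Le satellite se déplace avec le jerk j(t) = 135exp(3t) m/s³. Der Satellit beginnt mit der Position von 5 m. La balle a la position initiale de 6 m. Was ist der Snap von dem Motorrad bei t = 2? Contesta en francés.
Pour résoudre ceci, nous devons prendre 3 dérivées de notre équation de la vitesse v(t) = -10·t^4 - 8·t^3 - 6·t^2 - 4. La dérivée de la vitesse donne l'accélération: a(t) = -40·t^3 - 24·t^2 - 12·t. En dérivant l'accélération, nous obtenons le jerk: j(t) = -120·t^2 - 48·t - 12. En dérivant le jerk, nous obtenons le snap: s(t) = -240·t - 48. De l'équation du snap s(t) = -240·t - 48, nous substituons t = 2 pour obtenir s = -528.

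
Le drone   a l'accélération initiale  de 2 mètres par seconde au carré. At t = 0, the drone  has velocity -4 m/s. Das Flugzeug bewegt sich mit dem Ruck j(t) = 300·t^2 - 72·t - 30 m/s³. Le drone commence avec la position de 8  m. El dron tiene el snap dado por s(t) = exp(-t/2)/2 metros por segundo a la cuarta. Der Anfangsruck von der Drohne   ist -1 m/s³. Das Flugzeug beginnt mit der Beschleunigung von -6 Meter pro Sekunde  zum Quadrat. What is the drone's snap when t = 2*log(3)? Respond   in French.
De l'équation du snap s(t) = exp(-t/2)/2, nous substituons t = 2*log(3) pour obtenir s = 1/6.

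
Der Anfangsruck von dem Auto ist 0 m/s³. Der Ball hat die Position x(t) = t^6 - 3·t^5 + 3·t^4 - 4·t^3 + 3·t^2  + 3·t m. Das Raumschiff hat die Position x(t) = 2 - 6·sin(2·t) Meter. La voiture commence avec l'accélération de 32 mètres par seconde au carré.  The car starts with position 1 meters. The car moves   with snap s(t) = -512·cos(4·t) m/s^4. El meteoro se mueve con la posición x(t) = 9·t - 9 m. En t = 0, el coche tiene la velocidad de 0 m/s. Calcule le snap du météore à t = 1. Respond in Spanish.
Debemos derivar nuestra ecuación de la posición x(t) = 9·t - 9 4 veces. Tomando d/dt de x(t), encontramos v(t) = 9. Tomando d/dt de v(t), encontramos a(t) = 0. Derivando la aceleración, obtenemos la sacudida: j(t) = 0. Tomando d/dt de j(t), encontramos s(t) = 0. De la ecuación del snap s(t) = 0, sustituimos t = 1 para obtener s = 0.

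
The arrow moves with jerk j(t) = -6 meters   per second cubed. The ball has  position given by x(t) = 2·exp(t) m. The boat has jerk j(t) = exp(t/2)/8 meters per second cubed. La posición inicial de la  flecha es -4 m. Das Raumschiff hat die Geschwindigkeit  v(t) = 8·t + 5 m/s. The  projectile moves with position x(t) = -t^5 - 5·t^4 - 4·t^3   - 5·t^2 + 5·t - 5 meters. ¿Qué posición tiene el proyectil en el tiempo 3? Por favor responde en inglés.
Using x(t) = -t^5 - 5·t^4 - 4·t^3 - 5·t^2 + 5·t - 5 and substituting t = 3, we find x = -791.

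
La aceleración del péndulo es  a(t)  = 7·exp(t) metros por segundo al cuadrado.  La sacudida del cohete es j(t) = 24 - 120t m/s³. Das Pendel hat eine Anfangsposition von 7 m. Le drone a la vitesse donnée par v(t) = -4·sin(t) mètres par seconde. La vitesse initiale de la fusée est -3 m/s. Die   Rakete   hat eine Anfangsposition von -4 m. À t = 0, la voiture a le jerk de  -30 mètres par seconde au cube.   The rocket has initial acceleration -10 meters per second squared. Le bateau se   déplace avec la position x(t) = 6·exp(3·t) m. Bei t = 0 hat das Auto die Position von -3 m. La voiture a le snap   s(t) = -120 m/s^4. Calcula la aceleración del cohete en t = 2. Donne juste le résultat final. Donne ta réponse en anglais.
a(2) = -202.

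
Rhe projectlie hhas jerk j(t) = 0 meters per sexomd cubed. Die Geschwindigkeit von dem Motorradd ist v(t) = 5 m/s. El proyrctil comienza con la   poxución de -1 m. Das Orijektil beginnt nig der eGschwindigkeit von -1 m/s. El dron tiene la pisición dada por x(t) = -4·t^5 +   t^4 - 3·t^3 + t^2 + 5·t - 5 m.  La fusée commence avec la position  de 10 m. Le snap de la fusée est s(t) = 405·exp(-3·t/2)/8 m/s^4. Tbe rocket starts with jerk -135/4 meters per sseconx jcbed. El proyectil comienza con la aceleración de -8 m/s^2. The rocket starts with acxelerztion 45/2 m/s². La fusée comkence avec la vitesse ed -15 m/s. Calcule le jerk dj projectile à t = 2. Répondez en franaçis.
En utilisant j(t) = 0 et en substituant t = 2, nous trouvons j = 0.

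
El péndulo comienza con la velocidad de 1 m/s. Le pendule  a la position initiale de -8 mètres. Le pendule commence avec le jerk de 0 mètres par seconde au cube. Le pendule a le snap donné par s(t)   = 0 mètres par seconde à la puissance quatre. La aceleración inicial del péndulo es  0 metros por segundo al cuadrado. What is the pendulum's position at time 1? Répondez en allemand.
Wir müssen das Integral unserer Gleichung für den Snap s(t) = 0 4-mal finden. Die Stammfunktion von dem Snap, mit j(0) = 0, ergibt den Ruck: j(t) = 0. Das Integral von dem Ruck, mit a(0) = 0, ergibt die Beschleunigung: a(t) = 0. Durch Integration von der Beschleunigung und Verwendung der Anfangsbedingung v(0) = 1, erhalten wir v(t) = 1. Durch Integration von der Geschwindigkeit und Verwendung der Anfangsbedingung x(0) = -8, erhalten wir x(t) = t - 8. Aus der Gleichung für die Position x(t) = t - 8, setzen wir t = 1 ein und erhalten x = -7.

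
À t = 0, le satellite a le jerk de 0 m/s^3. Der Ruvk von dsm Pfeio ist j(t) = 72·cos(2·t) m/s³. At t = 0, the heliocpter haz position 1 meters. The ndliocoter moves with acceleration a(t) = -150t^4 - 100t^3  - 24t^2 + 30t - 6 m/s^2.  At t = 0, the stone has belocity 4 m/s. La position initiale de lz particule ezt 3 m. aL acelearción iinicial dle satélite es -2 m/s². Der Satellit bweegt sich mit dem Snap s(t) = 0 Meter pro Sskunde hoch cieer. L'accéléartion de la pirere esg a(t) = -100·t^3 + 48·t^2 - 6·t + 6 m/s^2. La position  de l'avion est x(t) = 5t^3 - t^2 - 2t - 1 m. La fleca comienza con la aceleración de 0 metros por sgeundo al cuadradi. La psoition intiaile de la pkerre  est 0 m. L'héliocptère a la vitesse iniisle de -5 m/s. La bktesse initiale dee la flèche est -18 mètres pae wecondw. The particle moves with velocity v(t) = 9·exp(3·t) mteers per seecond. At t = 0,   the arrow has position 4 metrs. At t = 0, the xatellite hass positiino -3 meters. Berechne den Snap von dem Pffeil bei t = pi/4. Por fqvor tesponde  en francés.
Nous devons dériver notre équation du jerk j(t) = 72·cos(2·t) 1 fois. En prenant d/dt de j(t), nous trouvons s(t) = -144·sin(2·t). En utilisant s(t) = -144·sin(2·t) et en substituant t = pi/4, nous trouvons s = -144.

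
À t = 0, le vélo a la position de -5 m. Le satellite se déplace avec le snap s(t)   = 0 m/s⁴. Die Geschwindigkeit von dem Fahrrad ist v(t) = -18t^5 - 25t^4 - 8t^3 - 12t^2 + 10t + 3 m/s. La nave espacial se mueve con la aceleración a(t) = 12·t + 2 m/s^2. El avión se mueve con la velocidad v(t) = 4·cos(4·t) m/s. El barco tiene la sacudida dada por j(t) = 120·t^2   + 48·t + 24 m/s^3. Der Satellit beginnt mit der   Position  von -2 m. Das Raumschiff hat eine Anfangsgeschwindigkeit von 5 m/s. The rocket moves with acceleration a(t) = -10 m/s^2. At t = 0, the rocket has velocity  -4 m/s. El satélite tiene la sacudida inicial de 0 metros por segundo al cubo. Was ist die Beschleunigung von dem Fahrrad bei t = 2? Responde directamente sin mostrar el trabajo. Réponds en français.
À t = 2, a = -2374.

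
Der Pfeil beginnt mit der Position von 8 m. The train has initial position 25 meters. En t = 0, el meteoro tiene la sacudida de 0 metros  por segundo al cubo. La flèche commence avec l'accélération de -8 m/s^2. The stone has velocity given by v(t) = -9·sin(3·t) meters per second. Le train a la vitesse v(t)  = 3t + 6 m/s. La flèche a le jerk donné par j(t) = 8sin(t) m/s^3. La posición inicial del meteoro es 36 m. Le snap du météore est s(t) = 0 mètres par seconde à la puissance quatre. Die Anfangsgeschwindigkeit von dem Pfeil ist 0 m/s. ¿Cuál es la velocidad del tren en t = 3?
Tenemos la velocidad v(t) = 3·t + 6. Sustituyendo t = 3: v(3) = 15.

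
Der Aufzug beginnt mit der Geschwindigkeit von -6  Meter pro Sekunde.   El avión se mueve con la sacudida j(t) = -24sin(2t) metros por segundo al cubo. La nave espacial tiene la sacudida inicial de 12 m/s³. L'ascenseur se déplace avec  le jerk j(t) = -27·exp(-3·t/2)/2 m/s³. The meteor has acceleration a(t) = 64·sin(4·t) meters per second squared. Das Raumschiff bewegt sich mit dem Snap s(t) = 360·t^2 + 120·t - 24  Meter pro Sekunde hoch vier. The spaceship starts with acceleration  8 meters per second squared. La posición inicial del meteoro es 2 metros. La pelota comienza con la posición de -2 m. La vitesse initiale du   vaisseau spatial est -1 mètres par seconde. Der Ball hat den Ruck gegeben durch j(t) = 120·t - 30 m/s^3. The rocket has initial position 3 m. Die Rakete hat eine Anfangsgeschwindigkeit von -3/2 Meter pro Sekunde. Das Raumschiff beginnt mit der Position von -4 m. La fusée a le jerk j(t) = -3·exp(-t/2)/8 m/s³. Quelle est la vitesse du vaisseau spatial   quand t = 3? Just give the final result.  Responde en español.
v(3) = 1832.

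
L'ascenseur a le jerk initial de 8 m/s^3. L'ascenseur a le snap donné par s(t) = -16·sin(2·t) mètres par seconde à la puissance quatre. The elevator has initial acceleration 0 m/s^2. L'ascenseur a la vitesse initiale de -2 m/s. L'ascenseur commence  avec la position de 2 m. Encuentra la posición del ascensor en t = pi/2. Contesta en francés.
Nous devons intégrer notre équation du snap s(t) = -16·sin(2·t) 4 fois. En prenant ∫s(t)dt et en appliquant j(0) = 8, nous trouvons j(t) = 8·cos(2·t). En prenant ∫j(t)dt et en appliquant a(0) = 0, nous trouvons a(t) = 4·sin(2·t). En intégrant l'accélération et en utilisant la condition initiale v(0) = -2, nous obtenons v(t) = -2·cos(2·t). En prenant ∫v(t)dt et en appliquant x(0) = 2, nous trouvons x(t) = 2 - sin(2·t). Nous avons la position x(t) = 2 - sin(2·t). En substituant t = pi/2: x(pi/2) = 2.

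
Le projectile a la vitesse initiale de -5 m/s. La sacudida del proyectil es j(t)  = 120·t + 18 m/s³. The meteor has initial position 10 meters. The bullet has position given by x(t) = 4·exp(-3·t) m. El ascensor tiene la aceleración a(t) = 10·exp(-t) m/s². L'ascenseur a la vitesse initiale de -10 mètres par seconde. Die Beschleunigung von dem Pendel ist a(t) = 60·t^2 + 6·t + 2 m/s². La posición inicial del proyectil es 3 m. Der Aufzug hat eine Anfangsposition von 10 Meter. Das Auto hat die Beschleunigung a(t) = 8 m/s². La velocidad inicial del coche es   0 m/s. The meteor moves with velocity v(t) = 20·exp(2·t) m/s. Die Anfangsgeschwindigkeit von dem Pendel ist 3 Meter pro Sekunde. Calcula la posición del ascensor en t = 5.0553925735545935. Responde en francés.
Nous devons trouver la primitive de notre équation de l'accélération a(t) = 10·exp(-t) 2 fois. L'intégrale de l'accélération, avec v(0) = -10, donne la vitesse: v(t) = -10·exp(-t). En intégrant la vitesse et en utilisant la condition initiale x(0) = 10, nous obtenons x(t) = 10·exp(-t). De l'équation de la position x(t) = 10·exp(-t), nous substituons t = 5.0553925735545935 pour obtenir x = 0.0637486366814974.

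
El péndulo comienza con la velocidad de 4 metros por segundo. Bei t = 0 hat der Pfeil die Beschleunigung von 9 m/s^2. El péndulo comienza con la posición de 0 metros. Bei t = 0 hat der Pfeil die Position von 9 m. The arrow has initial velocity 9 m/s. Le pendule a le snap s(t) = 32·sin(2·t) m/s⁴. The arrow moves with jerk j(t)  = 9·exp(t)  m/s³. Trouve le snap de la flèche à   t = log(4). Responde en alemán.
Wir müssen unsere Gleichung für den Ruck j(t) = 9·exp(t) 1-mal ableiten. Die Ableitung von dem Ruck ergibt den Snap: s(t) = 9·exp(t). Wir haben den Snap s(t) = 9·exp(t). Durch Einsetzen von t = log(4): s(log(4)) = 36.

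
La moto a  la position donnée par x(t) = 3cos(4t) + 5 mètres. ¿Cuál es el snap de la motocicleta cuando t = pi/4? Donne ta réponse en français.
En partant de la position x(t) = 3·cos(4·t) + 5, nous prenons 4 dérivées. En prenant d/dt de x(t), nous trouvons v(t) = -12·sin(4·t). En prenant d/dt de v(t), nous trouvons a(t) = -48·cos(4·t). En prenant d/dt de a(t), nous trouvons j(t) = 192·sin(4·t). La dérivée du jerk donne le snap: s(t) = 768·cos(4·t). Nous avons le snap s(t) = 768·cos(4·t). En substituant t = pi/4: s(pi/4) = -768.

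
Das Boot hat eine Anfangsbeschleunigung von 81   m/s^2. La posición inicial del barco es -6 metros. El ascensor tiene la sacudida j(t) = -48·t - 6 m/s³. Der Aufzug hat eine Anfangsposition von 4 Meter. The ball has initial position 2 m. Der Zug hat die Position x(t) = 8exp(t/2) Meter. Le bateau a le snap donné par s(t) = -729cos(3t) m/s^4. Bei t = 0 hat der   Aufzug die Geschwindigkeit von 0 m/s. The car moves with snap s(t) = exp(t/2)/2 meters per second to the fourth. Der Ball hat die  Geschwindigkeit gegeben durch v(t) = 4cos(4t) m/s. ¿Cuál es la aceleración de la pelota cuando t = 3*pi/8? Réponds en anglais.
Starting from velocity v(t) = 4·cos(4·t), we take 1 derivative. The derivative of velocity gives acceleration: a(t) = -16·sin(4·t). We have acceleration a(t) = -16·sin(4·t). Substituting t = 3*pi/8: a(3*pi/8) = 16.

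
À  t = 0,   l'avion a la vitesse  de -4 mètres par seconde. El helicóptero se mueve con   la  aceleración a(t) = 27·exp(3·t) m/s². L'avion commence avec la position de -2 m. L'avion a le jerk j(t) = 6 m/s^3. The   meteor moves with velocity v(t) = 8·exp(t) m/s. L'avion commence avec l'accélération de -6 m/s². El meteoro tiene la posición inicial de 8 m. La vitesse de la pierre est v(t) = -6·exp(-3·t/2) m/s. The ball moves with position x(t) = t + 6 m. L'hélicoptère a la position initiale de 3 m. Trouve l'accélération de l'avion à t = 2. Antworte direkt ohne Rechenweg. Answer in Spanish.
a(2) = 6.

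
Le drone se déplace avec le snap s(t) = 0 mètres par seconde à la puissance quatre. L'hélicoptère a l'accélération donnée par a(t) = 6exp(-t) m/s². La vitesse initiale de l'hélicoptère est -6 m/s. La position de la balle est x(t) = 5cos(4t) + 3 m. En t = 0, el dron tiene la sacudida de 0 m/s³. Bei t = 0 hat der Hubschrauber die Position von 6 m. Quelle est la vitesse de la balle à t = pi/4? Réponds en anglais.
We must differentiate our position equation x(t) = 5·cos(4·t) + 3 1 time. Taking d/dt of x(t), we find v(t) = -20·sin(4·t). From the given velocity equation v(t) = -20·sin(4·t), we substitute t = pi/4 to get v = 0.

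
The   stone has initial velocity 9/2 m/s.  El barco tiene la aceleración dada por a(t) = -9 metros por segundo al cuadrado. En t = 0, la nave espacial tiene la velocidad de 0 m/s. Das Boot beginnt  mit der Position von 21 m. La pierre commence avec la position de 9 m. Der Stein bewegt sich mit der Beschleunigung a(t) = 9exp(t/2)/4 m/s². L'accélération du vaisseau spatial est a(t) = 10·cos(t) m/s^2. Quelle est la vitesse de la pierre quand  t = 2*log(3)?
Nous devons intégrer notre équation de l'accélération a(t) = 9·exp(t/2)/4 1 fois. En intégrant l'accélération et en utilisant la condition initiale v(0) = 9/2, nous obtenons v(t) = 9·exp(t/2)/2. En utilisant v(t) = 9·exp(t/2)/2 et en substituant t = 2*log(3), nous trouvons v = 27/2.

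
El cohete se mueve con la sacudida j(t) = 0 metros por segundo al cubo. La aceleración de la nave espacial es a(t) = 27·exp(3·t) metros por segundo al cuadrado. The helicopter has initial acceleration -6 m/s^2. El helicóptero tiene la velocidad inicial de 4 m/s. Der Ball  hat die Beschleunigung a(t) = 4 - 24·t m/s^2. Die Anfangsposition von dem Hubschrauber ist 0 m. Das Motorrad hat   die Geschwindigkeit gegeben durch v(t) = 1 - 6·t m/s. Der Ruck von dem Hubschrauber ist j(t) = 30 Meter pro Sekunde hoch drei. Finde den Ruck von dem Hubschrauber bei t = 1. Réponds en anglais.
We have jerk j(t) = 30. Substituting t = 1: j(1) = 30.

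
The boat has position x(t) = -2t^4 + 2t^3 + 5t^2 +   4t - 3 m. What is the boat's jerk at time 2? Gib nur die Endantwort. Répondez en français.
La réponse est -84.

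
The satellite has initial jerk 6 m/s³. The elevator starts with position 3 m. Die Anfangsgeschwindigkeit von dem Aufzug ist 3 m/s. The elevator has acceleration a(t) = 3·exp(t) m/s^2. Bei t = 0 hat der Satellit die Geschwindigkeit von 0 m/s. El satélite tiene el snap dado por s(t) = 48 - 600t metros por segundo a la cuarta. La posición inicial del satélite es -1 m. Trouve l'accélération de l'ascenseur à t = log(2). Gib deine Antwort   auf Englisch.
From the given acceleration equation a(t) = 3·exp(t), we substitute t = log(2) to get a = 6.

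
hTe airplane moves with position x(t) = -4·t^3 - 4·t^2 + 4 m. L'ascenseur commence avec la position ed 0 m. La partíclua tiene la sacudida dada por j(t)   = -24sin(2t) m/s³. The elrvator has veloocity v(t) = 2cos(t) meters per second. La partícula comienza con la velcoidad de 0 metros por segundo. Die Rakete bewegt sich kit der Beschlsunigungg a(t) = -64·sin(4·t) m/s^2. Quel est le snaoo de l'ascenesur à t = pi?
En partant de la vitesse v(t) = 2·cos(t), nous prenons 3 dérivées. En prenant d/dt de v(t), nous trouvons a(t) = -2·sin(t). La dérivée de l'accélération donne le jerk: j(t) = -2·cos(t). En dérivant le jerk, nous obtenons le snap: s(t) = 2·sin(t). De l'équation du snap s(t) = 2·sin(t), nous substituons t = pi pour obtenir s = 0.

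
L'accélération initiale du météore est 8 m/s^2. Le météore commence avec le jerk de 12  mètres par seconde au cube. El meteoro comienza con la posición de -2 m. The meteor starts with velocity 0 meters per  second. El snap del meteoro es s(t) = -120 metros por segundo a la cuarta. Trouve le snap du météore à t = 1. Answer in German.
Aus der Gleichung für den Snap s(t) = -120, setzen wir t = 1 ein und erhalten s = -120.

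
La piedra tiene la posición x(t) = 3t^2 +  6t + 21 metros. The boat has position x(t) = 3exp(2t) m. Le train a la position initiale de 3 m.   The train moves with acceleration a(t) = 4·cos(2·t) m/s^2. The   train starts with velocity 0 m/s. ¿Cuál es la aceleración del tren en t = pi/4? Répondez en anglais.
From the given acceleration equation a(t) = 4·cos(2·t), we substitute t = pi/4 to get a = 0.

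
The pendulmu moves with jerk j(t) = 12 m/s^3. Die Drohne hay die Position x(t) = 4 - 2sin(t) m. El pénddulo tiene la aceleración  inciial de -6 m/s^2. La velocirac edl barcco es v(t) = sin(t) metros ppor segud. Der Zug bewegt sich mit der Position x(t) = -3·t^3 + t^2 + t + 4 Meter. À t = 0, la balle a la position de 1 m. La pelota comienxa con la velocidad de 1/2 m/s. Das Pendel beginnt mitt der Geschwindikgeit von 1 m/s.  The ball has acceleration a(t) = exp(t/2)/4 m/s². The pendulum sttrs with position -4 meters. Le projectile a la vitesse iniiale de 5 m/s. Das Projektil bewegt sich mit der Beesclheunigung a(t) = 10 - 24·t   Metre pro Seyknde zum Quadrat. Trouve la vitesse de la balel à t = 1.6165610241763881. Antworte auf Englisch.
We need to integrate our acceleration equation a(t) = exp(t/2)/4 1 time. The integral of acceleration, with v(0) = 1/2, gives velocity: v(t) = exp(t/2)/2. We have velocity v(t) = exp(t/2)/2. Substituting t = 1.6165610241763881: v(1.6165610241763881) = 1.12202302864425.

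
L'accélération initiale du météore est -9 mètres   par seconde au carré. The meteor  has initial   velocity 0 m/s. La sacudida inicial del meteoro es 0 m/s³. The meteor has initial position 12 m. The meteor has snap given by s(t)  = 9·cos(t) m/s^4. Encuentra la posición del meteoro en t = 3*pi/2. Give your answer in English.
We need to integrate our snap equation s(t) = 9·cos(t) 4 times. The antiderivative of snap, with j(0) = 0, gives jerk: j(t) = 9·sin(t). The antiderivative of jerk is acceleration. Using a(0) = -9, we get a(t) = -9·cos(t). Integrating acceleration and using the initial condition v(0) = 0, we get v(t) = -9·sin(t). The integral of velocity, with x(0) = 12, gives position: x(t) = 9·cos(t) + 3. We have position x(t) = 9·cos(t) + 3. Substituting t = 3*pi/2: x(3*pi/2) = 3.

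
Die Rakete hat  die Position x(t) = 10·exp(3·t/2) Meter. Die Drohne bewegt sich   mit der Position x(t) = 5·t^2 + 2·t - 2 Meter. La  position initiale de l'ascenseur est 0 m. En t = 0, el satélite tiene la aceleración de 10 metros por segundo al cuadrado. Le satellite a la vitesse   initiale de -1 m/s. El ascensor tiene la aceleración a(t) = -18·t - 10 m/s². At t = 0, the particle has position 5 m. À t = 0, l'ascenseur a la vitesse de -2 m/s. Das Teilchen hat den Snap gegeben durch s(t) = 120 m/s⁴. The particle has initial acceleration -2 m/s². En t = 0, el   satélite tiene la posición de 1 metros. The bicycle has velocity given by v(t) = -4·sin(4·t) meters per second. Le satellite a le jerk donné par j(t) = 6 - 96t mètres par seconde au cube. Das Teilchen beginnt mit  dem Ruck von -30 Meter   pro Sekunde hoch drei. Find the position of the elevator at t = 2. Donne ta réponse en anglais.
We must find the integral of our acceleration equation a(t) = -18·t - 10 2 times. Integrating acceleration and using the initial condition v(0) = -2, we get v(t) = -9·t^2 - 10·t - 2. The antiderivative of velocity is position. Using x(0) = 0, we get x(t) = -3·t^3 - 5·t^2 - 2·t. We have position x(t) = -3·t^3 - 5·t^2 - 2·t. Substituting t = 2: x(2) = -48.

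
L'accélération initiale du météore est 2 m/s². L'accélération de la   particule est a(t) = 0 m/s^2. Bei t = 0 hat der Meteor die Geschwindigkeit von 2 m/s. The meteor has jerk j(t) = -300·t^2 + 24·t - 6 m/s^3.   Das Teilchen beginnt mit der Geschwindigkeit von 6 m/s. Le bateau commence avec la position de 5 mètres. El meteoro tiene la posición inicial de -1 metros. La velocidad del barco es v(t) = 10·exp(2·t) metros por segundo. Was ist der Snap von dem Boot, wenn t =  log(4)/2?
Ausgehend von der Geschwindigkeit v(t) = 10·exp(2·t), nehmen wir 3 Ableitungen. Mit d/dt von v(t) finden wir a(t) = 20·exp(2·t). Mit d/dt von a(t) finden wir j(t) = 40·exp(2·t). Durch Ableiten von dem Ruck erhalten wir den Snap: s(t) = 80·exp(2·t). Mit s(t) = 80·exp(2·t) und Einsetzen von t = log(4)/2, finden wir s = 320.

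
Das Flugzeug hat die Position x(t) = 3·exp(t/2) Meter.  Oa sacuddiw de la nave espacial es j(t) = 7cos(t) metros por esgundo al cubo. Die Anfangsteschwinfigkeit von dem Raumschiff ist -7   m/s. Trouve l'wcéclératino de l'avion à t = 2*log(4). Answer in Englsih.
To solve this, we need to take 2 derivatives of our position equation x(t) = 3·exp(t/2). The derivative of position gives velocity: v(t) = 3·exp(t/2)/2. Taking d/dt of v(t), we find a(t) = 3·exp(t/2)/4. From the given acceleration equation a(t) = 3·exp(t/2)/4, we substitute t = 2*log(4) to get a = 3.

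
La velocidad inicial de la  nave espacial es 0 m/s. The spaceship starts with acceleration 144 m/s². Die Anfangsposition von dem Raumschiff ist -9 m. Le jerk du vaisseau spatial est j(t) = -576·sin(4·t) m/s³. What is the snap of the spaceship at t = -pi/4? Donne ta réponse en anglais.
To solve this, we need to take 1 derivative of our jerk equation j(t) = -576·sin(4·t). Taking d/dt of j(t), we find s(t) = -2304·cos(4·t). We have snap s(t) = -2304·cos(4·t). Substituting t = -pi/4: s(-pi/4) = 2304.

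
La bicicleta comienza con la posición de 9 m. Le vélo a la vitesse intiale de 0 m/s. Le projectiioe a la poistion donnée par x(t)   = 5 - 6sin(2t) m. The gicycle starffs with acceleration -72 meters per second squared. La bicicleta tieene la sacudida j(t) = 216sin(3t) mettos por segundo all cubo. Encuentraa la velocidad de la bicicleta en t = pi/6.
Necesitamos integrar nuestra ecuación de la sacudida j(t) = 216·sin(3·t) 2 veces. Integrando la sacudida y usando la condición inicial a(0) = -72, obtenemos a(t) = -72·cos(3·t). La integral de la aceleración es la velocidad. Usando v(0) = 0, obtenemos v(t) = -24·sin(3·t). De la ecuación de la velocidad v(t) = -24·sin(3·t), sustituimos t = pi/6 para obtener v = -24.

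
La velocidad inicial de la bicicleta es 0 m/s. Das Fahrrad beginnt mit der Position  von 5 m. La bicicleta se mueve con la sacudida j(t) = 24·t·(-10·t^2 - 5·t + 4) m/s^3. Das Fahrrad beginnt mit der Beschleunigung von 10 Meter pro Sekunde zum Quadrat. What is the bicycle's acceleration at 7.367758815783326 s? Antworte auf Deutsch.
Wir müssen unsere Gleichung für den Ruck j(t) = 24·t·(-10·t^2 - 5·t + 4) 1-mal integrieren. Durch Integration von dem Ruck und Verwendung der Anfangsbedingung a(0) = 10, erhalten wir a(t) = -60·t^4 - 40·t^3 + 48·t^2 + 10. Aus der Gleichung für die Beschleunigung a(t) = -60·t^4 - 40·t^3 + 48·t^2 + 10, setzen wir t = 7.367758815783326 ein und erhalten a = -190186.705021140.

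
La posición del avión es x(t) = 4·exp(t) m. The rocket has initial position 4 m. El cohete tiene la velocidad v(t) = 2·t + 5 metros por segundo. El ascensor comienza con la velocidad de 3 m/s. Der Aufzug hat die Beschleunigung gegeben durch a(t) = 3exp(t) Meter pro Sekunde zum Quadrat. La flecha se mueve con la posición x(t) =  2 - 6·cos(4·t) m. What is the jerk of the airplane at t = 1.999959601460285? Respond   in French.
Nous devons dériver notre équation de la position x(t) = 4·exp(t) 3 fois. En prenant d/dt de x(t), nous trouvons v(t) = 4·exp(t). En dérivant la vitesse, nous obtenons l'accélération: a(t) = 4·exp(t). En dérivant l'accélération, nous obtenons le jerk: j(t) = 4·exp(t). De l'équation du jerk j(t) = 4·exp(t), nous substituons t = 1.999959601460285 pour obtenir j = 29.5550303915357.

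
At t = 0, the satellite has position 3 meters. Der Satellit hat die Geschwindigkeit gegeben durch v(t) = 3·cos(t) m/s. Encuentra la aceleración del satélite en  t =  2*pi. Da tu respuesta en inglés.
We must differentiate our velocity equation v(t) = 3·cos(t) 1 time. Differentiating velocity, we get acceleration: a(t) = -3·sin(t). From the given acceleration equation a(t) = -3·sin(t), we substitute t = 2*pi to get a = 0.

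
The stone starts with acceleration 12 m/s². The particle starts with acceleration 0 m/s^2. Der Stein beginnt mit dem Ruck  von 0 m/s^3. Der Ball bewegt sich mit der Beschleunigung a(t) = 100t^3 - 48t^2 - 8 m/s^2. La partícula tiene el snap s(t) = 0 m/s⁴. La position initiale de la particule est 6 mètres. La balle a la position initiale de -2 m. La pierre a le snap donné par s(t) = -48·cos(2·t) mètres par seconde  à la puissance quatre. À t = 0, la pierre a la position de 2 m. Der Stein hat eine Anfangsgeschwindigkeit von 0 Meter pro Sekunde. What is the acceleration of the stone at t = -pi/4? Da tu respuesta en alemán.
Wir müssen unsere Gleichung für den Snap s(t) = -48·cos(2·t) 2-mal integrieren. Durch Integration von dem Snap und Verwendung der Anfangsbedingung j(0) = 0, erhalten wir j(t) = -24·sin(2·t). Durch Integration von dem Ruck und Verwendung der Anfangsbedingung a(0) = 12, erhalten wir a(t) = 12·cos(2·t). Mit a(t) = 12·cos(2·t) und Einsetzen von t = -pi/4, finden wir a = 0.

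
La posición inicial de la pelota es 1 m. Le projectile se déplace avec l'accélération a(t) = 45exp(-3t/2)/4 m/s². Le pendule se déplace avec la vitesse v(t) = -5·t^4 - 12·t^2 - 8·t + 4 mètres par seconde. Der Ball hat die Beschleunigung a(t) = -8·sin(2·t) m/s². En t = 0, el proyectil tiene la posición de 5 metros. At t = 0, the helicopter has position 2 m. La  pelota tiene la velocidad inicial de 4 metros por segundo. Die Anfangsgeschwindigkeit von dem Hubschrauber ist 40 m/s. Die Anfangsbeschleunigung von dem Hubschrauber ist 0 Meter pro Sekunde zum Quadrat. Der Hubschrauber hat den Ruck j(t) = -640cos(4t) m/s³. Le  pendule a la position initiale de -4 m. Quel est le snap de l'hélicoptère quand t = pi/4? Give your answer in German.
Wir müssen unsere Gleichung für den Ruck j(t) = -640·cos(4·t) 1-mal ableiten. Durch Ableiten von dem Ruck erhalten wir den Snap: s(t) = 2560·sin(4·t). Mit s(t) = 2560·sin(4·t) und Einsetzen von t = pi/4, finden wir s = 0.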